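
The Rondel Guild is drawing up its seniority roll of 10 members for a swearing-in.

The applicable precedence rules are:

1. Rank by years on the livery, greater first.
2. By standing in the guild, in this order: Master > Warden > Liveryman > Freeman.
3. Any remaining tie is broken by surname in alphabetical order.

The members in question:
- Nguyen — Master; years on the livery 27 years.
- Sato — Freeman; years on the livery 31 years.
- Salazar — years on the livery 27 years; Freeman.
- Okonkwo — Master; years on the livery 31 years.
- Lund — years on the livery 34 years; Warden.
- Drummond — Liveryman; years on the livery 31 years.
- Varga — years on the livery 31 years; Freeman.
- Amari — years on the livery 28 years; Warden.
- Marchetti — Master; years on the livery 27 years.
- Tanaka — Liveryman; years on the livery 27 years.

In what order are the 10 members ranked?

Lund, Okonkwo, Drummond, Sato, Varga, Amari, Marchetti, Nguyen, Tanaka, Salazar

By years on the livery (higher first): Lund (34 years); then Okonkwo, Drummond, Sato and Varga (each 31 years); then Amari (28 years); then Marchetti, Nguyen, Tanaka and Salazar (each 27 years).
Among Okonkwo, Drummond, Sato and Varga, by standing in the guild: Okonkwo (Master) before Drummond (Liveryman) before Sato and Varga (Freeman).
Among Sato and Varga, alphabetically by surname: Sato before Varga.
Among Marchetti, Nguyen, Tanaka and Salazar, by standing in the guild: Marchetti and Nguyen (Master) before Tanaka (Liveryman) before Salazar (Freeman).
Among Marchetti and Nguyen, alphabetically by surname: Marchetti before Nguyen.
Full order: Lund, Okonkwo, Drummond, Sato, Varga, Amari, Marchetti, Nguyen, Tanaka, Salazar.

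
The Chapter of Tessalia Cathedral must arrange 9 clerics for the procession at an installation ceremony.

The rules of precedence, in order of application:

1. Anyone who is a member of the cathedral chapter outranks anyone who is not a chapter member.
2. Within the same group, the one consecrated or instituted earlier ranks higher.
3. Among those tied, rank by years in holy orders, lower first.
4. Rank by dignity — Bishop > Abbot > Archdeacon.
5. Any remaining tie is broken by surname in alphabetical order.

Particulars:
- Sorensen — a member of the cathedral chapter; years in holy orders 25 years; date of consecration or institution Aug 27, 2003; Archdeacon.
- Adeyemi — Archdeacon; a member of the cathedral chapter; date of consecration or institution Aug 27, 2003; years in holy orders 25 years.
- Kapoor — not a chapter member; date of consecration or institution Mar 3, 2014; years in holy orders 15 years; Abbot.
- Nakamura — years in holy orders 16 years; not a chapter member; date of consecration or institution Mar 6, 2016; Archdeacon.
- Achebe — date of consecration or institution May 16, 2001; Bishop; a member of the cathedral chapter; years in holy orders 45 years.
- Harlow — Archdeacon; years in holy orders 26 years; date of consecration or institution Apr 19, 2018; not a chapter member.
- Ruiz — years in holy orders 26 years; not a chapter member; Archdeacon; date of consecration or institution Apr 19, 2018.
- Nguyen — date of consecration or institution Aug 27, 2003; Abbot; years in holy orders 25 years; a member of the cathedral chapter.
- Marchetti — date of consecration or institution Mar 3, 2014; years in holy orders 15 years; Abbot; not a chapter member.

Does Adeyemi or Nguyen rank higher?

By the first rule: Achebe, Nguyen, Adeyemi and Sorensen (each a member of the cathedral chapter); then Kapoor, Marchetti, Nakamura, Harlow and Ruiz (each not a chapter member).
Among Achebe, Nguyen, Adeyemi and Sorensen, by date of consecration or institution (earlier first): Achebe (May 16, 2001) before Nguyen, Adeyemi and Sorensen (Aug 27, 2003).
Nguyen, Adeyemi and Sorensen all have years in holy orders 25 years, so the next rule applies.
Among Nguyen, Adeyemi and Sorensen, by dignity: Nguyen (Abbot) before Adeyemi and Sorensen (Archdeacon).
Among Adeyemi and Sorensen, alphabetically by surname: Adeyemi before Sorensen.
Among Kapoor, Marchetti, Nakamura, Harlow and Ruiz, by date of consecration or institution (earlier first): Kapoor and Marchetti (Mar 3, 2014) before Nakamura (Mar 6, 2016) before Harlow and Ruiz (Apr 19, 2018).
Kapoor and Marchetti both have years in holy orders 15 years, so the next rule applies.
Kapoor and Marchetti are each Abbot, so the next rule applies.
Among Kapoor and Marchetti, alphabetically by surname: Kapoor before Marchetti.
Harlow and Ruiz both have years in holy orders 26 years, so the next rule applies.
Harlow and Ruiz are each Archdeacon, so the next rule applies.
Among Harlow and Ruiz, alphabetically by surname: Harlow before Ruiz.
So Nguyen takes precedence.

Nguyen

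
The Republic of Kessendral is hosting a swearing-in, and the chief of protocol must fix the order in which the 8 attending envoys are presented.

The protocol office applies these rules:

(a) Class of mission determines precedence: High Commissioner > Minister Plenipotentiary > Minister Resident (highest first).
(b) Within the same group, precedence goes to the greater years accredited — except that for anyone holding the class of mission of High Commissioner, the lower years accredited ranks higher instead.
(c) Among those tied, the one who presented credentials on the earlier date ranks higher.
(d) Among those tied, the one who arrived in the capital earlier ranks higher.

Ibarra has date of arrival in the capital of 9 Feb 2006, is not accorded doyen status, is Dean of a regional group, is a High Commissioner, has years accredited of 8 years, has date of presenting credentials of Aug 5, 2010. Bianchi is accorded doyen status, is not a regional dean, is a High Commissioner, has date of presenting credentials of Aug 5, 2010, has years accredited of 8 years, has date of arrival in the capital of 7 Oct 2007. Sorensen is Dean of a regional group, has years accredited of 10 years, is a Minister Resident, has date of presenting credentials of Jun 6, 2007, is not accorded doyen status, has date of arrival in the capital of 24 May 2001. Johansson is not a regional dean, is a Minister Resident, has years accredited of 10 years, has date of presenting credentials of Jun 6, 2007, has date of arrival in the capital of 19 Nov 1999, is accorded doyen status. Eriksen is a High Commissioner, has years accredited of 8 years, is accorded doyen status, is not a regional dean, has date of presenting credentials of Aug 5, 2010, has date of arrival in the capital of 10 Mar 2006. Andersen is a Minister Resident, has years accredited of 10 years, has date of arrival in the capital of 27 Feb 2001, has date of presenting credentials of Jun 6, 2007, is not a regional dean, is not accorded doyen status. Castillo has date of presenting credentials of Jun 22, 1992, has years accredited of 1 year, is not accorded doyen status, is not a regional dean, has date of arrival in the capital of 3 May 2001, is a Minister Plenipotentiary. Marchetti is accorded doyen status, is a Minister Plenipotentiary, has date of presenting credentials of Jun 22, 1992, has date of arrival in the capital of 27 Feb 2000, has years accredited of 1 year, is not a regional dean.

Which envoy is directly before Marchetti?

By class of mission: Ibarra, Eriksen and Bianchi (High Commissioner); then Marchetti and Castillo (Minister Plenipotentiary); then Johansson, Andersen and Sorensen (Minister Resident).
Ibarra, Eriksen and Bianchi all have years accredited 8 years, so the next rule applies.
Ibarra, Eriksen and Bianchi all have date of presenting credentials Aug 5, 2010, so the next rule applies.
Among Ibarra, Eriksen and Bianchi, by date of arrival in the capital (earlier first): Ibarra (9 Feb 2006) before Eriksen (10 Mar 2006) before Bianchi (7 Oct 2007).
Marchetti and Castillo both have years accredited 1 year, so the next rule applies.
Marchetti and Castillo both have date of presenting credentials Jun 22, 1992, so the next rule applies.
Among Marchetti and Castillo, by date of arrival in the capital (earlier first): Marchetti (27 Feb 2000) before Castillo (3 May 2001).
Johansson, Andersen and Sorensen all have years accredited 10 years, so the next rule applies.
Johansson, Andersen and Sorensen all have date of presenting credentials Jun 6, 2007, so the next rule applies.
Among Johansson, Andersen and Sorensen, by date of arrival in the capital (earlier first): Johansson (19 Nov 1999) before Andersen (27 Feb 2001) before Sorensen (24 May 2001).
Order: Ibarra, Eriksen, Bianchi, Marchetti, Castillo, Johansson, Andersen, Sorensen.

Bianchi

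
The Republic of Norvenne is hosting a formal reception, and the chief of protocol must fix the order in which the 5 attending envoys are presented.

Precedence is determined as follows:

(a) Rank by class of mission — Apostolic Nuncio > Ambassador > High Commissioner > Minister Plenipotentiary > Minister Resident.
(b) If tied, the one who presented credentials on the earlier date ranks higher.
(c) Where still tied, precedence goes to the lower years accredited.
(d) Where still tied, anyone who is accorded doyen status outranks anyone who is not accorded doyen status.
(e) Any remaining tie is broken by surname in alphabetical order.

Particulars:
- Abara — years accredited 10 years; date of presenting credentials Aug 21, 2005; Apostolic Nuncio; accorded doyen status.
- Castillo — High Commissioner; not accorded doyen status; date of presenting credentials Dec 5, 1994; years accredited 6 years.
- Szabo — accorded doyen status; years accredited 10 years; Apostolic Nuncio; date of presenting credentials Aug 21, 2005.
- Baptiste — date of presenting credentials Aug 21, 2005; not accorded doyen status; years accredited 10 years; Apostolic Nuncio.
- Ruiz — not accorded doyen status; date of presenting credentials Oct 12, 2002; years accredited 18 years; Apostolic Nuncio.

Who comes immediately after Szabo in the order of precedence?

Baptiste

By class of mission: Ruiz, Abara, Szabo and Baptiste (Apostolic Nuncio); then Castillo (High Commissioner).
Among Ruiz, Abara, Szabo and Baptiste, by date of presenting credentials (earlier first): Ruiz (Oct 12, 2002) before Abara, Szabo and Baptiste (Aug 21, 2005).
Abara, Szabo and Baptiste all have years accredited 10 years, so the next rule applies.
Among Abara, Szabo and Baptiste, accorded doyen status before not accorded doyen status: Abara and Szabo (accorded doyen status) before Baptiste (not accorded doyen status).
Among Abara and Szabo, alphabetically by surname: Abara before Szabo.
Order: Ruiz, Abara, Szabo, Baptiste, Castillo.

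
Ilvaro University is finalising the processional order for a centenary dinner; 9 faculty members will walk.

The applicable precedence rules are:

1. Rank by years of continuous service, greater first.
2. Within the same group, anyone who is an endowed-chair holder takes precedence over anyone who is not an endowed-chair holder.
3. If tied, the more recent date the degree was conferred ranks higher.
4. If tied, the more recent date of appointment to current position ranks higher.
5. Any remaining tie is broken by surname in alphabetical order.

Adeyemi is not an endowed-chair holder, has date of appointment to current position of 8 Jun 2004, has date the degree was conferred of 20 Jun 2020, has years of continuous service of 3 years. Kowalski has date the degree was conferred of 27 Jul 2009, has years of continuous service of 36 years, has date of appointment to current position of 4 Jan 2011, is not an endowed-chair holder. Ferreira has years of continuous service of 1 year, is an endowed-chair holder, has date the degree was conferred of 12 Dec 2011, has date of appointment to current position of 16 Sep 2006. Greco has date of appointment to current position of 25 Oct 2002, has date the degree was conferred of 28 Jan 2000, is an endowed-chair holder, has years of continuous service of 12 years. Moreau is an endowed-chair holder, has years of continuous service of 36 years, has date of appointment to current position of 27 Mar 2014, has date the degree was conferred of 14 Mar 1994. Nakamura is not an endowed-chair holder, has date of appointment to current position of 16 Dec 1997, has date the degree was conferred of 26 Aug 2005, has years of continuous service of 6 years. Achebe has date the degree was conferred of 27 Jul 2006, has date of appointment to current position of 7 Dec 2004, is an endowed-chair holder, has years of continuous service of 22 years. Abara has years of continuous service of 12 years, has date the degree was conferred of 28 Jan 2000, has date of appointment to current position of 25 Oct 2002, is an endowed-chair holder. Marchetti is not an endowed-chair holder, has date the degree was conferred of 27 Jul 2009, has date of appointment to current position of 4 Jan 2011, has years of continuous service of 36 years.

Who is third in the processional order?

Marchetti

By years of continuous service (higher first): Moreau, Kowalski and Marchetti (each 36 years); then Achebe (22 years); then Abara and Greco (both 12 years); then Nakamura (6 years); then Adeyemi (3 years); then Ferreira (1 year).
Among Moreau, Kowalski and Marchetti, an endowed-chair holder before not an endowed-chair holder: Moreau (an endowed-chair holder) before Kowalski and Marchetti (not an endowed-chair holder).
Kowalski and Marchetti both have date the degree was conferred 27 Jul 2009, so the next rule applies.
Kowalski and Marchetti both have date of appointment to current position 4 Jan 2011, so the next rule applies.
Among Kowalski and Marchetti, alphabetically by surname: Kowalski before Marchetti.
Abara and Greco are each an endowed-chair holder, so the next rule applies.
Abara and Greco both have date the degree was conferred 28 Jan 2000, so the next rule applies.
Abara and Greco both have date of appointment to current position 25 Oct 2002, so the next rule applies.
Among Abara and Greco, alphabetically by surname: Abara before Greco.
Order: Moreau, Kowalski, Marchetti, Achebe, Abara, Greco, Nakamura, Adeyemi, Ferreira.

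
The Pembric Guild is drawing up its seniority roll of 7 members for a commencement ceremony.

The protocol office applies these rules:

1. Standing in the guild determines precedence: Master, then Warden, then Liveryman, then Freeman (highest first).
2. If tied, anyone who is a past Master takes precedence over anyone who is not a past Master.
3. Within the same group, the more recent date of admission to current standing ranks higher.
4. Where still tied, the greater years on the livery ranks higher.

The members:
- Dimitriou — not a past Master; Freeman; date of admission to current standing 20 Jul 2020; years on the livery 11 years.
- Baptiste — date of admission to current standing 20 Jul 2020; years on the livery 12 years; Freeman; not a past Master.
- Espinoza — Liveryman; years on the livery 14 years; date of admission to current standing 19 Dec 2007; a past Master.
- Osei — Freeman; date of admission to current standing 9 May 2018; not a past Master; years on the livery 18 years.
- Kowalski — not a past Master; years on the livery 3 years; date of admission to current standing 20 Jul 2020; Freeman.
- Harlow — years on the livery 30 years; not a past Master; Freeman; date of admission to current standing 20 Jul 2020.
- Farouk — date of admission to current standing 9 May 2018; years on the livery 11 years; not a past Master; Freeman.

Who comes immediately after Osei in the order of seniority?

By standing in the guild: Espinoza (Liveryman); then Harlow, Baptiste, Dimitriou, Kowalski, Osei and Farouk (Freeman).
Harlow, Baptiste, Dimitriou, Kowalski, Osei and Farouk are each not a past Master, so the next rule applies.
Among Harlow, Baptiste, Dimitriou, Kowalski, Osei and Farouk, by date of admission to current standing (later first): Harlow, Baptiste, Dimitriou and Kowalski (20 Jul 2020) before Osei and Farouk (9 May 2018).
Among Harlow, Baptiste, Dimitriou and Kowalski, by years on the livery (higher first): Harlow (30 years) before Baptiste (12 years) before Dimitriou (11 years) before Kowalski (3 years).
Among Osei and Farouk, by years on the livery (higher first): Osei (18 years) before Farouk (11 years).
Order: Espinoza, Harlow, Baptiste, Dimitriou, Kowalski, Osei, Farouk.

Farouk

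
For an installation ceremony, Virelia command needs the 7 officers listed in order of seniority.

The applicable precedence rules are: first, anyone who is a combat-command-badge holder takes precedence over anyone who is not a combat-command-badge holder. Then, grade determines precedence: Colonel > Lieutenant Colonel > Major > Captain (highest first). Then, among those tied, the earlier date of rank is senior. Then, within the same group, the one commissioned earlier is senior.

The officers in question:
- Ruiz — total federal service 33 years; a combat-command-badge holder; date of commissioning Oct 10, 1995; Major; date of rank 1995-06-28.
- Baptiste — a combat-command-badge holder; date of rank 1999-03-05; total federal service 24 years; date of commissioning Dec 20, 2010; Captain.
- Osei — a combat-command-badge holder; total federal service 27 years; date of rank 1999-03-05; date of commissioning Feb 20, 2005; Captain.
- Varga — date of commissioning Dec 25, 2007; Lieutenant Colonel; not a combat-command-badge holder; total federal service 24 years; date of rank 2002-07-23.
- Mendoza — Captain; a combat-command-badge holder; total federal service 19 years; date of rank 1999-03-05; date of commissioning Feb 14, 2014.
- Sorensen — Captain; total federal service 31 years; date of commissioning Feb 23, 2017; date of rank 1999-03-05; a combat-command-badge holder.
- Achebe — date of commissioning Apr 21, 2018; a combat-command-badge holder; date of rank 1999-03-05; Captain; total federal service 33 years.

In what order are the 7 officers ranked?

By the first rule: Ruiz, Osei, Baptiste, Mendoza, Sorensen and Achebe (each a combat-command-badge holder); then Varga (not a combat-command-badge holder).
Among Ruiz, Osei, Baptiste, Mendoza, Sorensen and Achebe, by grade: Ruiz (Major) before Osei, Baptiste, Mendoza, Sorensen and Achebe (Captain).
Osei, Baptiste, Mendoza, Sorensen and Achebe all have date of rank 1999-03-05, so the next rule applies.
Among Osei, Baptiste, Mendoza, Sorensen and Achebe, by date of commissioning (earlier first): Osei (Feb 20, 2005) before Baptiste (Dec 20, 2010) before Mendoza (Feb 14, 2014) before Sorensen (Feb 23, 2017) before Achebe (Apr 21, 2018).
Full order: Ruiz, Osei, Baptiste, Mendoza, Sorensen, Achebe, Varga.

Ruiz, Osei, Baptiste, Mendoza, Sorensen, Achebe, Varga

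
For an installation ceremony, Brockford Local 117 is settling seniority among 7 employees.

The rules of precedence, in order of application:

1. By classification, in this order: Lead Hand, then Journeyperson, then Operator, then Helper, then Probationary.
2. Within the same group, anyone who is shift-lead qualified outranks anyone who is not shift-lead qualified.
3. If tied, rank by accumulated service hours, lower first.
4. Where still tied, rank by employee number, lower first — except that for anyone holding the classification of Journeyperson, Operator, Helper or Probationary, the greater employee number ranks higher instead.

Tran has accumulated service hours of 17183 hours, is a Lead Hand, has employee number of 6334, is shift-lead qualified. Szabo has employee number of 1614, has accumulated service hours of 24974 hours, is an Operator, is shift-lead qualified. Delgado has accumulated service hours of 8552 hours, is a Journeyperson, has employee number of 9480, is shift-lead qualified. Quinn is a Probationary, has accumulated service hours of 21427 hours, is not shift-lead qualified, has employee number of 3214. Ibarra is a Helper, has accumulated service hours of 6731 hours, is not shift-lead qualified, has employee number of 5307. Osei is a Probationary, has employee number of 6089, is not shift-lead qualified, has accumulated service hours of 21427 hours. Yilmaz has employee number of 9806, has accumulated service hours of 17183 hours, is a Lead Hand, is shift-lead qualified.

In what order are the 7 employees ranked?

By classification: Tran and Yilmaz (Lead Hand); then Delgado (Journeyperson); then Szabo (Operator); then Ibarra (Helper); then Osei and Quinn (Probationary).
Tran and Yilmaz are each shift-lead qualified, so the next rule applies.
Tran and Yilmaz both have accumulated service hours 17183 hours, so the next rule applies.
Among Tran and Yilmaz, by employee number (lower first): Tran (6334) before Yilmaz (9806).
Osei and Quinn are each not shift-lead qualified, so the next rule applies.
Osei and Quinn both have accumulated service hours 21427 hours, so the next rule applies.
Among Osei and Quinn, by employee number (higher first) (reversed rule for this group): Osei (6089) before Quinn (3214).
Full order: Tran, Yilmaz, Delgado, Szabo, Ibarra, Osei, Quinn.

Tran, Yilmaz, Delgado, Szabo, Ibarra, Osei, Quinn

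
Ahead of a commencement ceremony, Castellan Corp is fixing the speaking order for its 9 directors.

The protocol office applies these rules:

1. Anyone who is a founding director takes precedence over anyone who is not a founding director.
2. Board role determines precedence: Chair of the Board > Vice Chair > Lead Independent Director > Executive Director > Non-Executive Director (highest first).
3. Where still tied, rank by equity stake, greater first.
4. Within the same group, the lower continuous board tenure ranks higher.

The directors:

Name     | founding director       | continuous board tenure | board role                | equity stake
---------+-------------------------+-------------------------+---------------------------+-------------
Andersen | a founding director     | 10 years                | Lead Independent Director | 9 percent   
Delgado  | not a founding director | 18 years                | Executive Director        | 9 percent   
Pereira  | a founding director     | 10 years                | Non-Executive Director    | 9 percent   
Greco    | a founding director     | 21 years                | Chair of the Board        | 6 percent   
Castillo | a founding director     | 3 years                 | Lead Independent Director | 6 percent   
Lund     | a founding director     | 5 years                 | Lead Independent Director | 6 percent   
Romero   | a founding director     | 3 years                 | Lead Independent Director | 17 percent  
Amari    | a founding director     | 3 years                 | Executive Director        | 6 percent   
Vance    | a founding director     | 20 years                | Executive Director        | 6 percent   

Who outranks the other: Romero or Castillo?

By the first rule: Greco, Romero, Andersen, Castillo, Lund, Amari, Vance and Pereira (each a founding director); then Delgado (not a founding director).
Among Greco, Romero, Andersen, Castillo, Lund, Amari, Vance and Pereira, by board role: Greco (Chair of the Board) before Romero, Andersen, Castillo and Lund (Lead Independent Director) before Amari and Vance (Executive Director) before Pereira (Non-Executive Director).
Among Romero, Andersen, Castillo and Lund, by equity stake (higher first): Romero (17 percent) before Andersen (9 percent) before Castillo and Lund (6 percent).
Among Castillo and Lund, by continuous board tenure (lower first): Castillo (3 years) before Lund (5 years).
Amari and Vance both have equity stake 6 percent, so the next rule applies.
Among Amari and Vance, by continuous board tenure (lower first): Amari (3 years) before Vance (20 years).
So Romero takes precedence.

Romero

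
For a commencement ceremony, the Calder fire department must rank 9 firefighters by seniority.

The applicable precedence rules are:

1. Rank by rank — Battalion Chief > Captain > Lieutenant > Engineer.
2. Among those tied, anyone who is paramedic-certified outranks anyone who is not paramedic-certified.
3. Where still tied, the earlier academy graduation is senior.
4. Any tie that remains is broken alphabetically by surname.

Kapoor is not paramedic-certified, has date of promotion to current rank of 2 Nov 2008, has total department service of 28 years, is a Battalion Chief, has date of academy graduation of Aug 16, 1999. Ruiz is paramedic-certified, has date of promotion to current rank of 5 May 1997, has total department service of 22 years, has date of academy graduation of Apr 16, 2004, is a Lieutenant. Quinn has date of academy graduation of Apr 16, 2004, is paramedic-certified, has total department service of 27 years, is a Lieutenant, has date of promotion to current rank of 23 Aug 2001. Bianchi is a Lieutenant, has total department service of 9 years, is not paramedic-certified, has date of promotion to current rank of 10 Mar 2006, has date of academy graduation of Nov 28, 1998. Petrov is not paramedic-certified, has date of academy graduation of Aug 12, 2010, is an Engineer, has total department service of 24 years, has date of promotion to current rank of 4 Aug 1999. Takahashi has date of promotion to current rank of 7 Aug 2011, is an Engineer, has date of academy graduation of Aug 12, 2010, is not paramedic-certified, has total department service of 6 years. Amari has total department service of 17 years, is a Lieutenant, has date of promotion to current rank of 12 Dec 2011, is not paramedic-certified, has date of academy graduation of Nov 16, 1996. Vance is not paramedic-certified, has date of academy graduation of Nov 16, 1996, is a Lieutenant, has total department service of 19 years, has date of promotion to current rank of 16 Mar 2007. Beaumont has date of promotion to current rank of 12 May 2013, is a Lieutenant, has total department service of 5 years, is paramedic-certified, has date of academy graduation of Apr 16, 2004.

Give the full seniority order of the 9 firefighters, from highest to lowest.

Kapoor, Beaumont, Quinn, Ruiz, Amari, Vance, Bianchi, Petrov, Takahashi

By rank: Kapoor (Battalion Chief); then Beaumont, Quinn, Ruiz, Amari, Vance and Bianchi (Lieutenant); then Petrov and Takahashi (Engineer).
Among Beaumont, Quinn, Ruiz, Amari, Vance and Bianchi, paramedic-certified before not paramedic-certified: Beaumont, Quinn and Ruiz (paramedic-certified) before Amari, Vance and Bianchi (not paramedic-certified).
Beaumont, Quinn and Ruiz all have date of academy graduation Apr 16, 2004, so the next rule applies.
Among Beaumont, Quinn and Ruiz, alphabetically by surname: Beaumont before Quinn before Ruiz.
Among Amari, Vance and Bianchi, by date of academy graduation (earlier first): Amari and Vance (Nov 16, 1996) before Bianchi (Nov 28, 1998).
Among Amari and Vance, alphabetically by surname: Amari before Vance.
Petrov and Takahashi are each not paramedic-certified, so the next rule applies.
Petrov and Takahashi both have date of academy graduation Aug 12, 2010, so the next rule applies.
Among Petrov and Takahashi, alphabetically by surname: Petrov before Takahashi.
Full order: Kapoor, Beaumont, Quinn, Ruiz, Amari, Vance, Bianchi, Petrov, Takahashi.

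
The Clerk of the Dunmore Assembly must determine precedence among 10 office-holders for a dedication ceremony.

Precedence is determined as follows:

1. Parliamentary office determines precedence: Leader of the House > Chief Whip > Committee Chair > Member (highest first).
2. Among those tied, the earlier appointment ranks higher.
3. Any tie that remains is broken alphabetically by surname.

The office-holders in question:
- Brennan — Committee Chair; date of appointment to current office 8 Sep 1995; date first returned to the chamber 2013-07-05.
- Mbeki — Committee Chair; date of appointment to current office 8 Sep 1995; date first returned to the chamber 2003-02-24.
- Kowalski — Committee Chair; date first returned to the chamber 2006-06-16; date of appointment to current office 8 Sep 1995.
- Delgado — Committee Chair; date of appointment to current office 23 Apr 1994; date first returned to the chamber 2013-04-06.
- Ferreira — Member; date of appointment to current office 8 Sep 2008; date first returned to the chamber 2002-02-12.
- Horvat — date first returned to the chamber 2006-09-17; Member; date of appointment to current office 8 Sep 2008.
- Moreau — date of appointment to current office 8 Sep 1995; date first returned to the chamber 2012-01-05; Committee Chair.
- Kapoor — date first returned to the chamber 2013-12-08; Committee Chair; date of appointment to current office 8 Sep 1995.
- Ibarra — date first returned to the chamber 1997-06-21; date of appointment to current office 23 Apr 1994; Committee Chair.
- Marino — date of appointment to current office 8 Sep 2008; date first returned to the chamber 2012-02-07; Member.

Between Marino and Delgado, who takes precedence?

Delgado

By parliamentary office: Delgado, Ibarra, Brennan, Kapoor, Kowalski, Mbeki and Moreau (Committee Chair); then Ferreira, Horvat and Marino (Member).
Among Delgado, Ibarra, Brennan, Kapoor, Kowalski, Mbeki and Moreau, by date of appointment to current office (earlier first): Delgado and Ibarra (23 Apr 1994) before Brennan, Kapoor, Kowalski, Mbeki and Moreau (8 Sep 1995).
Among Delgado and Ibarra, alphabetically by surname: Delgado before Ibarra.
Among Brennan, Kapoor, Kowalski, Mbeki and Moreau, alphabetically by surname: Brennan before Kapoor before Kowalski before Mbeki before Moreau.
Ferreira, Horvat and Marino all have date of appointment to current office 8 Sep 2008, so the next rule applies.
Among Ferreira, Horvat and Marino, alphabetically by surname: Ferreira before Horvat before Marino.
So Delgado takes precedence.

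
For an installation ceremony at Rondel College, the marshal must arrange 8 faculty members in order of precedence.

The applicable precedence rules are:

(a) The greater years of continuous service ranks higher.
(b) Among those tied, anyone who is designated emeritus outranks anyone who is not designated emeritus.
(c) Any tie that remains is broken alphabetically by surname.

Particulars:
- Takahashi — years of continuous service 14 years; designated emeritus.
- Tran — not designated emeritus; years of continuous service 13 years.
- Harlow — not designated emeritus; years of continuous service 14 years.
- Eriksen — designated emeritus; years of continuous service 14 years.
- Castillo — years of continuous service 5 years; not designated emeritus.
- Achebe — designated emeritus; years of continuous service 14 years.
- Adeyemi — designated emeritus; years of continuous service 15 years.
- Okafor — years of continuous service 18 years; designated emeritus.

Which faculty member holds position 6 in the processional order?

By years of continuous service (higher first): Okafor (18 years); then Adeyemi (15 years); then Achebe, Eriksen, Takahashi and Harlow (each 14 years); then Tran (13 years); then Castillo (5 years).
Among Achebe, Eriksen, Takahashi and Harlow, designated emeritus before not designated emeritus: Achebe, Eriksen and Takahashi (designated emeritus) before Harlow (not designated emeritus).
Among Achebe, Eriksen and Takahashi, alphabetically by surname: Achebe before Eriksen before Takahashi.
Order: Okafor, Adeyemi, Achebe, Eriksen, Takahashi, Harlow, Tran, Castillo.

Harlow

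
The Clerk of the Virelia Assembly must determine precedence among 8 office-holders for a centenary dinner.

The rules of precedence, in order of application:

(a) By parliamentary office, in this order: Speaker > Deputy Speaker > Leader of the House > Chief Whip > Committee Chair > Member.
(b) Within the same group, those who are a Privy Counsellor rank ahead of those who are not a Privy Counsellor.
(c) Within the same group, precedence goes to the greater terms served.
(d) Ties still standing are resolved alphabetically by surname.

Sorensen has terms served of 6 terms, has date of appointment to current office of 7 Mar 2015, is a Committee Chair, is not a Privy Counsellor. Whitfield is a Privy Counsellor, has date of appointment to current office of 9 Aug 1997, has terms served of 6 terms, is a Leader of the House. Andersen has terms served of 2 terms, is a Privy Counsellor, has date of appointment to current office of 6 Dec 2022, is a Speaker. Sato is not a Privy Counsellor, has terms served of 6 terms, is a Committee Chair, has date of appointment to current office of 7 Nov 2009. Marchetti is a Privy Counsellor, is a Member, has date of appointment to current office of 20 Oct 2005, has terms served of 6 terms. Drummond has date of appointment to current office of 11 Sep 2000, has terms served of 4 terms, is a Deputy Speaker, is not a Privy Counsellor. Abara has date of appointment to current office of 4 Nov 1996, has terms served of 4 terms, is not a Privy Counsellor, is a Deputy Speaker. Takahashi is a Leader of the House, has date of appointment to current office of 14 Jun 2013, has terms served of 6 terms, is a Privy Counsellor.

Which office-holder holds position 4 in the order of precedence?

By parliamentary office: Andersen (Speaker); then Abara and Drummond (Deputy Speaker); then Takahashi and Whitfield (Leader of the House); then Sato and Sorensen (Committee Chair); then Marchetti (Member).
Abara and Drummond are each not a Privy Counsellor, so the next rule applies.
Abara and Drummond both have terms served 4 terms, so the next rule applies.
Among Abara and Drummond, alphabetically by surname: Abara before Drummond.
Takahashi and Whitfield are each a Privy Counsellor, so the next rule applies.
Takahashi and Whitfield both have terms served 6 terms, so the next rule applies.
Among Takahashi and Whitfield, alphabetically by surname: Takahashi before Whitfield.
Sato and Sorensen are each not a Privy Counsellor, so the next rule applies.
Sato and Sorensen both have terms served 6 terms, so the next rule applies.
Among Sato and Sorensen, alphabetically by surname: Sato before Sorensen.
Order: Andersen, Abara, Drummond, Takahashi, Whitfield, Sato, Sorensen, Marchetti.

Takahashi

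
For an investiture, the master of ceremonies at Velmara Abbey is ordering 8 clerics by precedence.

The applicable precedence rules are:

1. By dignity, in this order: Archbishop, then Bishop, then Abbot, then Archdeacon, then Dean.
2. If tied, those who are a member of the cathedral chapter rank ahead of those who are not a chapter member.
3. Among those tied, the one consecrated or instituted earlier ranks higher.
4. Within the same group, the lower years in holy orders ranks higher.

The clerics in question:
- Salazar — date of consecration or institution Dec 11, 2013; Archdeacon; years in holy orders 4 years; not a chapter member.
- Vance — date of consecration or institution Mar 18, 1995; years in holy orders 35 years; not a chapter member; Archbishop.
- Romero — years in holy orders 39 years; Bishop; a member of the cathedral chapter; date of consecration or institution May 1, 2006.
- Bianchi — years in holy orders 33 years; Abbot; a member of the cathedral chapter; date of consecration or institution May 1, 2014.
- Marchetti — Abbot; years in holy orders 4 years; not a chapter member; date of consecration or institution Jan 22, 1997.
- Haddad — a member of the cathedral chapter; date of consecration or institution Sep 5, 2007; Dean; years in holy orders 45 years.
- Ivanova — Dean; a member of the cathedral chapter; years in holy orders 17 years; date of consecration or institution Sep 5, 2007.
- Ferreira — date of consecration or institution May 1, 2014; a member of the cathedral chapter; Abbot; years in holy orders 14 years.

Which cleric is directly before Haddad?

By dignity: Vance (Archbishop); then Romero (Bishop); then Ferreira, Bianchi and Marchetti (Abbot); then Salazar (Archdeacon); then Ivanova and Haddad (Dean).
Among Ferreira, Bianchi and Marchetti, a member of the cathedral chapter before not a chapter member: Ferreira and Bianchi (a member of the cathedral chapter) before Marchetti (not a chapter member).
Ferreira and Bianchi both have date of consecration or institution May 1, 2014, so the next rule applies.
Among Ferreira and Bianchi, by years in holy orders (lower first): Ferreira (14 years) before Bianchi (33 years).
Ivanova and Haddad are each a member of the cathedral chapter, so the next rule applies.
Ivanova and Haddad both have date of consecration or institution Sep 5, 2007, so the next rule applies.
Among Ivanova and Haddad, by years in holy orders (lower first): Ivanova (17 years) before Haddad (45 years).
Order: Vance, Romero, Ferreira, Bianchi, Marchetti, Salazar, Ivanova, Haddad.

Ivanova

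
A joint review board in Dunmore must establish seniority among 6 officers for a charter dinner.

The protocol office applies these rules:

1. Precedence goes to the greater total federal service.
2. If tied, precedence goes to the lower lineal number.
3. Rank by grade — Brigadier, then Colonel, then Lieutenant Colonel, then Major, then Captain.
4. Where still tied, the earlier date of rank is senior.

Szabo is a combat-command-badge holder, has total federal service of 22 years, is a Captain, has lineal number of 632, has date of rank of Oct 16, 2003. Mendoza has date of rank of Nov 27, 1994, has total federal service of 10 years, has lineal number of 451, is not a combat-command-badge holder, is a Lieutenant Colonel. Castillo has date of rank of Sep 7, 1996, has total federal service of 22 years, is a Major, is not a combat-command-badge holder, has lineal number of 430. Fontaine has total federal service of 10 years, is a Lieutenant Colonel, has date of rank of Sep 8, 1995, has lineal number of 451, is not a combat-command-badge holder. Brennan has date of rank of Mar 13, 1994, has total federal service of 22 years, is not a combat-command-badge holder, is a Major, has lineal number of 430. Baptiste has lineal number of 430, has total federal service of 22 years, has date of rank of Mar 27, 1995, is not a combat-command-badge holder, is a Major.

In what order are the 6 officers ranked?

By total federal service (higher first): Brennan, Baptiste, Castillo and Szabo (each 22 years); then Mendoza and Fontaine (both 10 years).
Among Brennan, Baptiste, Castillo and Szabo, by lineal number (lower first): Brennan, Baptiste and Castillo (430) before Szabo (632).
Brennan, Baptiste and Castillo are each Major, so the next rule applies.
Among Brennan, Baptiste and Castillo, by date of rank (earlier first): Brennan (Mar 13, 1994) before Baptiste (Mar 27, 1995) before Castillo (Sep 7, 1996).
Mendoza and Fontaine both have lineal number 451, so the next rule applies.
Mendoza and Fontaine are each Lieutenant Colonel, so the next rule applies.
Among Mendoza and Fontaine, by date of rank (earlier first): Mendoza (Nov 27, 1994) before Fontaine (Sep 8, 1995).
Full order: Brennan, Baptiste, Castillo, Szabo, Mendoza, Fontaine.

Brennan, Baptiste, Castillo, Szabo, Mendoza, Fontaine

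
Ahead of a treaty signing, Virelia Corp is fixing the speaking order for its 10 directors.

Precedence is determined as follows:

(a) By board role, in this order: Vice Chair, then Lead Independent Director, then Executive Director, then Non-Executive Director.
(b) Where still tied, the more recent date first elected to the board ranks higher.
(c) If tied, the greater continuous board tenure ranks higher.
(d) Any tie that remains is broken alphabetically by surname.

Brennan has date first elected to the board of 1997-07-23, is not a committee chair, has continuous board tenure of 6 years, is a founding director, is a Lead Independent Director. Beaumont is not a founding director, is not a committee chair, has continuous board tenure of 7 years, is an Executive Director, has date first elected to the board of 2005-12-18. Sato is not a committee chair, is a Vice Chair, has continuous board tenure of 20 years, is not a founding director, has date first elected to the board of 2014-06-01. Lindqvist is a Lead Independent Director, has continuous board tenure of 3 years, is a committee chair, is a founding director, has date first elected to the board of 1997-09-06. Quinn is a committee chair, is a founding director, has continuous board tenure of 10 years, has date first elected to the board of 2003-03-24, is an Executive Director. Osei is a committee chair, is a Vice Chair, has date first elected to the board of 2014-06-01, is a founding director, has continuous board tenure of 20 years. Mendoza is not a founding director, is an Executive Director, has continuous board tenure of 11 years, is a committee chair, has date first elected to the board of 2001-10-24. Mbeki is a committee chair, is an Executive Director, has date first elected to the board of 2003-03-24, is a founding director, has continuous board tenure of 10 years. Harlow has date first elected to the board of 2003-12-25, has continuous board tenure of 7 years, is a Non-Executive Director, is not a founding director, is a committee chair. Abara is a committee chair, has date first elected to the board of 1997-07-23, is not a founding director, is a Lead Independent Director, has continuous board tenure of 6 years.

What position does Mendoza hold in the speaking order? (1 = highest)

9

By board role: Osei and Sato (Vice Chair); then Lindqvist, Abara and Brennan (Lead Independent Director); then Beaumont, Mbeki, Quinn and Mendoza (Executive Director); then Harlow (Non-Executive Director).
Osei and Sato both have date first elected to the board 2014-06-01, so the next rule applies.
Osei and Sato both have continuous board tenure 20 years, so the next rule applies.
Among Osei and Sato, alphabetically by surname: Osei before Sato.
Among Lindqvist, Abara and Brennan, by date first elected to the board (later first): Lindqvist (1997-09-06) before Abara and Brennan (1997-07-23).
Abara and Brennan both have continuous board tenure 6 years, so the next rule applies.
Among Abara and Brennan, alphabetically by surname: Abara before Brennan.
Among Beaumont, Mbeki, Quinn and Mendoza, by date first elected to the board (later first): Beaumont (2005-12-18) before Mbeki and Quinn (2003-03-24) before Mendoza (2001-10-24).
Mbeki and Quinn both have continuous board tenure 10 years, so the next rule applies.
Among Mbeki and Quinn, alphabetically by surname: Mbeki before Quinn.
Order: Osei, Sato, Lindqvist, Abara, Brennan, Beaumont, Mbeki, Quinn, Mendoza, Harlow. So position 9.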